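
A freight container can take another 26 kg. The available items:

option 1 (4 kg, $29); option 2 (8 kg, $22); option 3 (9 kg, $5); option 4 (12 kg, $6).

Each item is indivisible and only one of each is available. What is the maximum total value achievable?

$57

Check high-value combinations within 26 kg:
- option 1+option 2+option 4: weight 4+8+12=24, value 29+22+6=57
- option 1+option 2+option 3: weight 4+8+9=21, value 29+22+5=56
- option 1+option 2: weight 4+8=12, value 29+22=51
- option 1+option 3+option 4: weight 4+9+12=25, value 29+5+6=40
Best: $57.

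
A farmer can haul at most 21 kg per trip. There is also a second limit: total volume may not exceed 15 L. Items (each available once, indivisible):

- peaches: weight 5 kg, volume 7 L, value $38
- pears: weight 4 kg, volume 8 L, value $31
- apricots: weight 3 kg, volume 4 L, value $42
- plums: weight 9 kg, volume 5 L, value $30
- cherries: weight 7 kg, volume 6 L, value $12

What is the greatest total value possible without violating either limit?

Feasible sets respecting both limits:
- apricots+plums+cherries: weight 19, volume 15, value 84
- peaches+apricots: weight 8, volume 11, value 80
- pears+apricots: weight 7, volume 12, value 73
- apricots+plums: weight 12, volume 9, value 72
Best: $84.

$84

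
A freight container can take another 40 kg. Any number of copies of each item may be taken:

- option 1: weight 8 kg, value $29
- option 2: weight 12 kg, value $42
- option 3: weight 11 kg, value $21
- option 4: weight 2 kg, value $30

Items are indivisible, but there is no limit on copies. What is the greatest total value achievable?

Best value-per-unit is option 4 at 30/2, and filling with it alone uses weight 20×2=40. No mix of the others beats 20×30 = 600.

$600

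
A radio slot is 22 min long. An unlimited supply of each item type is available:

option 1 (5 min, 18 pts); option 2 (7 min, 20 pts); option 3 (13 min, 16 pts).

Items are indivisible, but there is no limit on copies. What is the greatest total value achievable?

74 pts

Best value-per-unit is option 1 at 18/5; filling with it alone gives 4×18 = 72.
Optimal mix: 3×option 1 + 1×option 2 → duration 22, value 74.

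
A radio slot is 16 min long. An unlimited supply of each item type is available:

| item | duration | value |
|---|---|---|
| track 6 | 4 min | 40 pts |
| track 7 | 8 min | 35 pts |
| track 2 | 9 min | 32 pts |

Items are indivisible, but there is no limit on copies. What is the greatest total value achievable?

160 pts

Best value-per-unit is track 6 at 40/4, and filling with it alone uses duration 4×4=16. No mix of the others beats 4×40 = 160.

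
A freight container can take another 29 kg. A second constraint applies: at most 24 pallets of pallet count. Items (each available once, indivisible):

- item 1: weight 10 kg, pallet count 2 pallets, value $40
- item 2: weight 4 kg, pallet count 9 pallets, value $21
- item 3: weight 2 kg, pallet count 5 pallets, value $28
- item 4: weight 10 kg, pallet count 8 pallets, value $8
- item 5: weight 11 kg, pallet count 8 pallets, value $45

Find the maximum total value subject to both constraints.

$134

Feasible sets respecting both limits:
- item 1+item 2+item 3+item 5: weight 27, pallet count 24, value 134
- item 1+item 3+item 5: weight 23, pallet count 15, value 113
- item 1+item 2+item 5: weight 25, pallet count 19, value 106
Best: $134.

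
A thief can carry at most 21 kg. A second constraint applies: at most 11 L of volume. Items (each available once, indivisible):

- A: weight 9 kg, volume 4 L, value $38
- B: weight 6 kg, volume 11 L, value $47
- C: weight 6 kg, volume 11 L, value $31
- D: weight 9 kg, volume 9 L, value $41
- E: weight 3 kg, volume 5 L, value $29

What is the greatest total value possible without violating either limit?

Feasible sets respecting both limits:
- A+E: weight 12, volume 9, value 67
- B: weight 6, volume 11, value 47
- D: weight 9, volume 9, value 41
- A: weight 9, volume 4, value 38
Best: $67.

$67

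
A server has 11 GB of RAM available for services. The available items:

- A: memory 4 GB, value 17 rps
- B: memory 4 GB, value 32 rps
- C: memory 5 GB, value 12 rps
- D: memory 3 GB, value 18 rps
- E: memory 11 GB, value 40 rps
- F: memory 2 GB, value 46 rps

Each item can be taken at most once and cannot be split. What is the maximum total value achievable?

Check high-value combinations within 11 GB:
- B+D+F: memory 4+3+2=9, value 32+18+46=96
- A+B+F: memory 4+4+2=10, value 17+32+46=95
- B+C+F: memory 4+5+2=11, value 32+12+46=90
- A+D+F: memory 4+3+2=9, value 17+18+46=81
Best: 96 rps.

96 rps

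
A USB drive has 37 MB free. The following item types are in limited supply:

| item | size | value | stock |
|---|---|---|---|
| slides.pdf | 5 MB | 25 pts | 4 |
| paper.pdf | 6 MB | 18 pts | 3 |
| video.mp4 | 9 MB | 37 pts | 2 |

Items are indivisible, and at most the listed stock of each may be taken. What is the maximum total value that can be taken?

155 pts

Best selections within size 37 and stock limits:
- 4×slides.pdf + 1×paper.pdf + 1×video.mp4: size 35, value 155
- 3×slides.pdf + 2×video.mp4: size 33, value 149
- 3×slides.pdf + 2×paper.pdf + 1×video.mp4: size 36, value 148
- 2×slides.pdf + 1×paper.pdf + 2×video.mp4: size 34, value 142
Best: 155 pts.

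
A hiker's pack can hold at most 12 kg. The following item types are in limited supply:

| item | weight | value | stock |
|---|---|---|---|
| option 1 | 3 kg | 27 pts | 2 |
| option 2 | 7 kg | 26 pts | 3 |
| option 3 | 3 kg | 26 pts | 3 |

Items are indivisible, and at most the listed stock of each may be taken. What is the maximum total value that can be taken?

Top feasible selections:
- 2×option 1 + 2×option 3: weight 12, value 106
- 1×option 1 + 3×option 3: weight 12, value 105
- 2×option 1 + 1×option 3: weight 9, value 80
Best: 106 pts.

106 pts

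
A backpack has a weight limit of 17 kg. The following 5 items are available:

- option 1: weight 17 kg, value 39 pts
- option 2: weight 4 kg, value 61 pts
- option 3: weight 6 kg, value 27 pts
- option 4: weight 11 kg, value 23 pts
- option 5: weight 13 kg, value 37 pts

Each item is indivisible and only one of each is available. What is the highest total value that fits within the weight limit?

This is a 0/1 knapsack; check combinations near the capacity.
- option 2+option 5: weight 4+13=17, value 61+37=98
- option 2+option 3: weight 4+6=10, value 61+27=88
- option 2+option 4: weight 4+11=15, value 61+23=84
Best: 98 pts.

98 pts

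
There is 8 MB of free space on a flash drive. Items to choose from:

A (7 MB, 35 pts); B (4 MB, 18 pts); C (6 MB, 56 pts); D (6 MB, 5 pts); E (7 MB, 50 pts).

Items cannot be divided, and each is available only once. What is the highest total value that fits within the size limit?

56 pts

Check high-value combinations within 8 MB:
- C: size 6, value 56
- E: size 7, value 50
- A: size 7, value 35
- B: size 4, value 18
Best: 56 pts.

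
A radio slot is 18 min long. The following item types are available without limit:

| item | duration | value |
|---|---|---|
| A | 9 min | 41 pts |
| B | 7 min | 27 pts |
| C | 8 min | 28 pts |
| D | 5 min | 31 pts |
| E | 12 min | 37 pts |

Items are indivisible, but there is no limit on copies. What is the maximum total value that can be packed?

Best value-per-unit is D at 31/5, and filling with it alone uses duration 3×5=15. No mix of the others beats 3×31 = 93.

93 pts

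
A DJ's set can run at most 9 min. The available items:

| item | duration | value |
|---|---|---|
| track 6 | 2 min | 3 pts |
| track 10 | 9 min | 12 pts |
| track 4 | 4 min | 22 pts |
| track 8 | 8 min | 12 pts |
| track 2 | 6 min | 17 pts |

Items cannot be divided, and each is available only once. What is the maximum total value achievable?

25 pts

Check high-value combinations within 9 min:
- track 6+track 4: duration 2+4=6, value 3+22=25
- track 4: duration 4, value 22
- track 6+track 2: duration 2+6=8, value 3+17=20
Best: 25 pts.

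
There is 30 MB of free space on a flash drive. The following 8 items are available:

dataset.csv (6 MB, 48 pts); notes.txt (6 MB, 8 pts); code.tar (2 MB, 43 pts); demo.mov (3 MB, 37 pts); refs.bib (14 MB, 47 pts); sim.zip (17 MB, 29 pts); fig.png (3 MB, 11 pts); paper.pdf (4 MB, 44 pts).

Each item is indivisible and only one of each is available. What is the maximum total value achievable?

219 pts

Check high-value combinations within 30 MB:
- dataset.csv+code.tar+demo.mov+refs.bib+paper.pdf: size 6+2+3+14+4=29, value 48+43+37+47+44=219
- dataset.csv+code.tar+refs.bib+fig.png+paper.pdf: size 6+2+14+3+4=29, value 48+43+47+11+44=193
- dataset.csv+notes.txt+code.tar+demo.mov+fig.png+paper.pdf: size 6+6+2+3+3+4=24, value 48+8+43+37+11+44=191
- dataset.csv+demo.mov+refs.bib+fig.png+paper.pdf: size 6+3+14+3+4=30, value 48+37+47+11+44=187
Best: 219 pts.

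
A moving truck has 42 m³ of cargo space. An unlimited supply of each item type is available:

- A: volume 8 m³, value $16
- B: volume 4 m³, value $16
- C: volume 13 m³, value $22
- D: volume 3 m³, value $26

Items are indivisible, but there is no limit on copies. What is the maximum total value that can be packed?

Best value-per-unit is D at 26/3, and filling with it alone uses volume 14×3=42. No mix of the others beats 14×26 = 364.

$364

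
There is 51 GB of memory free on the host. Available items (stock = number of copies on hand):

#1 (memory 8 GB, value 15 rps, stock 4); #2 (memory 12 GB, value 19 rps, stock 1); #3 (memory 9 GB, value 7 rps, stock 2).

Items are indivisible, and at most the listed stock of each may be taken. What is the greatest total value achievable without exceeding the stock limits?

79 rps

Top feasible selections:
- 4×#1 + 1×#2: memory 44, value 79
- 4×#1 + 2×#3: memory 50, value 74
- 3×#1 + 1×#2 + 1×#3: memory 45, value 71
- 4×#1 + 1×#3: memory 41, value 67
Best: 79 rps.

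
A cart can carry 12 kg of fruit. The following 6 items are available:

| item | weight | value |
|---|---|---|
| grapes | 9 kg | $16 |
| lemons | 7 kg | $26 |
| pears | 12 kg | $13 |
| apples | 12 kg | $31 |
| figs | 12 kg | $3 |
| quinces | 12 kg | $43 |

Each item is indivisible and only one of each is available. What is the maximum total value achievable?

$43

This is a 0/1 knapsack; check combinations near the capacity.
- quinces: weight 12, value 43
- apples: weight 12, value 31
- lemons: weight 7, value 26
Best: $43.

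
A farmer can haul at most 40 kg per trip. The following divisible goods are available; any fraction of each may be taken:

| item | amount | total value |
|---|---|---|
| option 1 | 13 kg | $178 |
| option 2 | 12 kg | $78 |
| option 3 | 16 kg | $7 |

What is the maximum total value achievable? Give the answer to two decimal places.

262.56

Take in order of value per unit:
- option 1 (178/13 per unit): all 13 → value 178, running total 178.00
- option 2 (78/12 per unit): all 12 → value 78, running total 256.00
- option 3 (7/16 per unit): 15 of 16 → value 15×7/16 = 6.5625, running total 262.56
Total 262.56.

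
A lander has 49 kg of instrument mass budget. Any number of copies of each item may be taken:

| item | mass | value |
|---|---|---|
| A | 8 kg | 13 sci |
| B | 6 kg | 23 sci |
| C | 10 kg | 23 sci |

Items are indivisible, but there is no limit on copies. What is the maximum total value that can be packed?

Best value-per-unit is B at 23/6, and filling with it alone uses mass 8×6=48. No mix of the others beats 8×23 = 184.

184 sci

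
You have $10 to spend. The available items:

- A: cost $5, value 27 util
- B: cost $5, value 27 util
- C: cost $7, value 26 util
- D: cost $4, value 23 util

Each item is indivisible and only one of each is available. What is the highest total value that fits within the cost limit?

54 util

Check high-value combinations within $10:
- A+B: cost 5+5=10, value 27+27=54
- A+D: cost 5+4=9, value 27+23=50
- B+D: cost 5+4=9, value 27+23=50
Best: 54 util.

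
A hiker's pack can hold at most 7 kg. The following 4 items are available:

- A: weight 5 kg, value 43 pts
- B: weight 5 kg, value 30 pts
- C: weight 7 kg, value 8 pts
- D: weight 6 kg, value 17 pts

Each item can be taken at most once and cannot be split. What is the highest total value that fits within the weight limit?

Check high-value combinations within 7 kg:
- A: weight 5, value 43
- B: weight 5, value 30
- D: weight 6, value 17
- C: weight 7, value 8
Best: 43 pts.

43 pts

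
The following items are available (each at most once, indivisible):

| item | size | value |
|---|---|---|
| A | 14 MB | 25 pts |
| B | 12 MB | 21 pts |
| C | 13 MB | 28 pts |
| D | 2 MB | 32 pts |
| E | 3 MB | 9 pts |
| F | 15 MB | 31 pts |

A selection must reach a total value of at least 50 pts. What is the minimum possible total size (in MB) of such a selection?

Subsets with value ≥ 50, sorted by total size:
- B+D: size 14, value 53
- C+D: size 15, value 60
Minimum size: 14 MB.

14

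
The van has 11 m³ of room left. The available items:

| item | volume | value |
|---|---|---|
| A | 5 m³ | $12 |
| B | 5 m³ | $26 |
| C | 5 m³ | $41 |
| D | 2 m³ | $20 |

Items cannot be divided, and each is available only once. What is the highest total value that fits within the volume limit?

This is a 0/1 knapsack; check combinations near the capacity.
- B+C: volume 5+5=10, value 26+41=67
- C+D: volume 5+2=7, value 41+20=61
- A+C: volume 5+5=10, value 12+41=53
- B+D: volume 5+2=7, value 26+20=46
Best: $67.

$67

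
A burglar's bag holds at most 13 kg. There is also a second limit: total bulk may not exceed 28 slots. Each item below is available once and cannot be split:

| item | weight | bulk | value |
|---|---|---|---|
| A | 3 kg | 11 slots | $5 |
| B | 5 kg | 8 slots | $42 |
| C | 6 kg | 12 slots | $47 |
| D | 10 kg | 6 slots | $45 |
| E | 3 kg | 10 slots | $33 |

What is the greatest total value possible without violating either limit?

Feasible sets respecting both limits:
- B+C: weight 11, bulk 20, value 89
- C+E: weight 9, bulk 22, value 80
- D+E: weight 13, bulk 16, value 78
Best: $89.

$89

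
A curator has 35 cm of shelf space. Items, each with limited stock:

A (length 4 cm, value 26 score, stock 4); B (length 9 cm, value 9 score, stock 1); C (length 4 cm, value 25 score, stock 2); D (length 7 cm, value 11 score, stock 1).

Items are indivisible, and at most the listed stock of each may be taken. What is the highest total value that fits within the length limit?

165 score

Best selections within length 35 and stock limits:
- 4×A + 2×C + 1×D: length 31, value 165
- 4×A + 1×B + 2×C: length 33, value 163
- 4×A + 2×C: length 24, value 154
Best: 165 score.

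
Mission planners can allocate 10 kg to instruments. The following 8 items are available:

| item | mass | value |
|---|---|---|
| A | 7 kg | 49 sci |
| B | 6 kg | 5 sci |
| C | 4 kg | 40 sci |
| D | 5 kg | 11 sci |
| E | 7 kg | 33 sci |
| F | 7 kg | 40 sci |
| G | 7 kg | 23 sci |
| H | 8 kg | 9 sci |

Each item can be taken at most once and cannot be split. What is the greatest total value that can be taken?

Check high-value combinations within 10 kg:
- C+D: mass 4+5=9, value 40+11=51
- A: mass 7, value 49
- B+C: mass 6+4=10, value 5+40=45
Best: 51 sci.

51 sci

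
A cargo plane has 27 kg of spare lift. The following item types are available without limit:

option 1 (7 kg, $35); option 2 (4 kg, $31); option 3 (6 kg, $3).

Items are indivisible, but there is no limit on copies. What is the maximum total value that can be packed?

Best value-per-unit is option 2 at 31/4; filling with it alone gives 6×31 = 186.
Optimal mix: 1×option 1 + 5×option 2 → weight 27, value 190.

$190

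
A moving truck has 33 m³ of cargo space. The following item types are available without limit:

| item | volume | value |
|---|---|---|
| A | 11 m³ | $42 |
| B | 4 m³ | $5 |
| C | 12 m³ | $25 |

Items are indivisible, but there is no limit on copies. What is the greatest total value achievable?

Best value-per-unit is A at 42/11, and filling with it alone uses volume 3×11=33. No mix of the others beats 3×42 = 126.

$126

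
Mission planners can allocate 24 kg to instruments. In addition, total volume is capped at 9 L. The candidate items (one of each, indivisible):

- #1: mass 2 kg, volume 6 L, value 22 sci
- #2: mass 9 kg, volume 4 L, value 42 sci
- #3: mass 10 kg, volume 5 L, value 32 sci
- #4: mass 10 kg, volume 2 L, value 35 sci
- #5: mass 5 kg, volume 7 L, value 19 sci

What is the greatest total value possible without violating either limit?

77 sci

Feasible sets respecting both limits:
- #2+#4: mass 19, volume 6, value 77
- #2+#3: mass 19, volume 9, value 74
- #3+#4: mass 20, volume 7, value 67
- #1+#4: mass 12, volume 8, value 57
Best: 77 sci.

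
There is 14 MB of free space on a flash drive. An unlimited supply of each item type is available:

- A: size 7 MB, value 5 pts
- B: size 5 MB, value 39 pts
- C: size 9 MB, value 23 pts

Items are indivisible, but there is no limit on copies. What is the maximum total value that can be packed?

Best value-per-unit is B at 39/5, and filling with it alone uses size 2×5=10. No mix of the others beats 2×39 = 78.

78 pts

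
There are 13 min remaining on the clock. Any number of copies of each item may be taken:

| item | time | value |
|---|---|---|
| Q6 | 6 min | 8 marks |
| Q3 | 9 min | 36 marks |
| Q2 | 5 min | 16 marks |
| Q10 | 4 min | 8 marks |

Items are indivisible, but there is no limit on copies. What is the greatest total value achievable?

Best value-per-unit is Q3 at 36/9; filling with it alone gives 1×36 = 36.
Optimal mix: 1×Q3 + 1×Q10 → time 13, value 44.

44 marks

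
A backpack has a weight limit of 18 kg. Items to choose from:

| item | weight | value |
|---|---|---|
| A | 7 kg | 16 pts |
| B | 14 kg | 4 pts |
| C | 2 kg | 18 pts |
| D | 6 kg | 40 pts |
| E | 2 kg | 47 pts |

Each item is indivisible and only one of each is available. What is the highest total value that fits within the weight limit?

121 pts

Check high-value combinations within 18 kg:
- A+C+D+E: weight 7+2+6+2=17, value 16+18+40+47=121
- C+D+E: weight 2+6+2=10, value 18+40+47=105
- A+D+E: weight 7+6+2=15, value 16+40+47=103
Best: 121 pts.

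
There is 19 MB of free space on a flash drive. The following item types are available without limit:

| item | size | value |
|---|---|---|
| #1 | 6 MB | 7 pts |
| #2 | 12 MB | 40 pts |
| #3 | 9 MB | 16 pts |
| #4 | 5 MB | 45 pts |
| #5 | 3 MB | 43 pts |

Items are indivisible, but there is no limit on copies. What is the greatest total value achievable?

Best value-per-unit is #5 at 43/3, and filling with it alone uses size 6×3=18. No mix of the others beats 6×43 = 258.

258 pts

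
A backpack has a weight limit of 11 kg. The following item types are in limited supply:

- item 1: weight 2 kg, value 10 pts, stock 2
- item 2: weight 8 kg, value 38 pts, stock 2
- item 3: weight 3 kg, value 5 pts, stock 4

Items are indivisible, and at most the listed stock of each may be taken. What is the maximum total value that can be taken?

48 pts

Top feasible selections:
- 1×item 1 + 1×item 2: weight 10, value 48
- 1×item 2 + 1×item 3: weight 11, value 43
- 1×item 2: weight 8, value 38
Best: 48 pts.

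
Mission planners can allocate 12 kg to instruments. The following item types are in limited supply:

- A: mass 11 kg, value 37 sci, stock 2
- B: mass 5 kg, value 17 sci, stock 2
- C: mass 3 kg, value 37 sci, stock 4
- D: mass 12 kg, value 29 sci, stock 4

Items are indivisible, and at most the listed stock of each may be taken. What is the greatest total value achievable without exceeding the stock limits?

148 sci

Top feasible selections:
- 4×C: mass 12, value 148
- 3×C: mass 9, value 111
- 1×B + 2×C: mass 11, value 91
- 2×C: mass 6, value 74
Best: 148 sci.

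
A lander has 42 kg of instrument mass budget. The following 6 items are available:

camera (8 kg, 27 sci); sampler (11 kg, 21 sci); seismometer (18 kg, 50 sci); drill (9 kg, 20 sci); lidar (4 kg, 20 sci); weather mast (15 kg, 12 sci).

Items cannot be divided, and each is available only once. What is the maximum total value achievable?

118 sci

Check high-value combinations within 42 kg:
- camera+sampler+seismometer+lidar: mass 8+11+18+4=41, value 27+21+50+20=118
- camera+seismometer+drill+lidar: mass 8+18+9+4=39, value 27+50+20+20=117
- sampler+seismometer+drill+lidar: mass 11+18+9+4=42, value 21+50+20+20=111
Best: 118 sci.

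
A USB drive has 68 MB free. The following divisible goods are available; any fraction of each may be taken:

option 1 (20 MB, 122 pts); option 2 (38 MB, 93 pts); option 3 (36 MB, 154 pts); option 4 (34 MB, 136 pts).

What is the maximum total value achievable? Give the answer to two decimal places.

Take in order of value per unit:
- option 1 (122/20 per unit): all 20 → value 122, running total 122.00
- option 3 (154/36 per unit): all 36 → value 154, running total 276.00
- option 4 (136/34 per unit): 12 of 34 → value 12×136/34 = 48.0000, running total 324.00
Total 324.00.

324.00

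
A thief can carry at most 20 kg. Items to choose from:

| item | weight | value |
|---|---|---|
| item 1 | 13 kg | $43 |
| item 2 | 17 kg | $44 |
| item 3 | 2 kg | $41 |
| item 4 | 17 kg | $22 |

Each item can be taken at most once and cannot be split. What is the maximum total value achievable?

Check high-value combinations within 20 kg:
- item 2+item 3: weight 17+2=19, value 44+41=85
- item 1+item 3: weight 13+2=15, value 43+41=84
- item 3+item 4: weight 2+17=19, value 41+22=63
- item 2: weight 17, value 44
Best: $85.

$85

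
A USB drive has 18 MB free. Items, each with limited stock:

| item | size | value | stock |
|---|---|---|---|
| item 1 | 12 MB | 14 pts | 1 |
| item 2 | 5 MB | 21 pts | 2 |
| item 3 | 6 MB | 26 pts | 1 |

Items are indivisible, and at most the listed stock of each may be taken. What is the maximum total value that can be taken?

Top feasible selections:
- 2×item 2 + 1×item 3: size 16, value 68
- 1×item 2 + 1×item 3: size 11, value 47
- 2×item 2: size 10, value 42
- 1×item 1 + 1×item 3: size 18, value 40
Best: 68 pts.

68 pts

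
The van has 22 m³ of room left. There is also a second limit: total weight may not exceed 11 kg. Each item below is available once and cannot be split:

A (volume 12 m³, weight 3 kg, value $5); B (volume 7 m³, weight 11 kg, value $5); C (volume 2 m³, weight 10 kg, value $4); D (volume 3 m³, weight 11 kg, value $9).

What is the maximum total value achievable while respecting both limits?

$9

Feasible sets respecting both limits:
- D: volume 3, weight 11, value 9
- A: volume 12, weight 3, value 5
- B: volume 7, weight 11, value 5
- C: volume 2, weight 10, value 4
Best: $9.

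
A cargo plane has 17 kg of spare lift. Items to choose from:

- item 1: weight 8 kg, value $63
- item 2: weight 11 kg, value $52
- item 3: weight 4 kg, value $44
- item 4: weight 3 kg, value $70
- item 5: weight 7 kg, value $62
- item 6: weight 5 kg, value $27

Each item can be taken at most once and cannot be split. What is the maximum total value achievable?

$177

Check high-value combinations within 17 kg:
- item 1+item 3+item 4: weight 8+4+3=15, value 63+44+70=177
- item 3+item 4+item 5: weight 4+3+7=14, value 44+70+62=176
- item 1+item 4+item 6: weight 8+3+5=16, value 63+70+27=160
Best: $177.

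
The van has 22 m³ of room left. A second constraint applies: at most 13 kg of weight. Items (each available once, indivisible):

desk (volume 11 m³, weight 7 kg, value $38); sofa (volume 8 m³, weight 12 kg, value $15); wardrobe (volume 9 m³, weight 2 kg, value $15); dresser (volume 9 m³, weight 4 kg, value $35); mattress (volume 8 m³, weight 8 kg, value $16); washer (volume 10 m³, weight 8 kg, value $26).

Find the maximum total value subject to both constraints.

$73

Feasible sets respecting both limits:
- desk+dresser: volume 20, weight 11, value 73
- dresser+washer: volume 19, weight 12, value 61
- desk+wardrobe: volume 20, weight 9, value 53
- dresser+mattress: volume 17, weight 12, value 51
Best: $73.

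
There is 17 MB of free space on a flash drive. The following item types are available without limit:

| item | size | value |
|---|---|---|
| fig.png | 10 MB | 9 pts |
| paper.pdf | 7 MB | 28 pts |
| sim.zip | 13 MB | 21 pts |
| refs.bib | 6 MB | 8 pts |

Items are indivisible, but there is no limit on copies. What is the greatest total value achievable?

Best value-per-unit is paper.pdf at 28/7, and filling with it alone uses size 2×7=14. No mix of the others beats 2×28 = 56.

56 pts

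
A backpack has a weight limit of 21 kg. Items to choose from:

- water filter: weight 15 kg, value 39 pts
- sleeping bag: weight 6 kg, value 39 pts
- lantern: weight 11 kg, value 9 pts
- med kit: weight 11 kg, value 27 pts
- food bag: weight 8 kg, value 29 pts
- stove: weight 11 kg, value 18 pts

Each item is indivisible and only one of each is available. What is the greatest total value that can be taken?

78 pts

Check high-value combinations within 21 kg:
- water filter+sleeping bag: weight 15+6=21, value 39+39=78
- sleeping bag+food bag: weight 6+8=14, value 39+29=68
- sleeping bag+med kit: weight 6+11=17, value 39+27=66
Best: 78 pts.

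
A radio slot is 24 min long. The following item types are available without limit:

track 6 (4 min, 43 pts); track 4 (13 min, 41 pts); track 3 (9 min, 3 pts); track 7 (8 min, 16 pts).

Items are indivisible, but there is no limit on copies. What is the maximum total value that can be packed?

Best value-per-unit is track 6 at 43/4, and filling with it alone uses duration 6×4=24. No mix of the others beats 6×43 = 258.

258 pts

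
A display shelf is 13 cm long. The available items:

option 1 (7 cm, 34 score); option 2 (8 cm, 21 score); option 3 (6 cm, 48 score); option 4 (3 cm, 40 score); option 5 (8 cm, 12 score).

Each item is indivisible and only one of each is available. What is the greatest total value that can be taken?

Check high-value combinations within 13 cm:
- option 3+option 4: length 6+3=9, value 48+40=88
- option 1+option 3: length 7+6=13, value 34+48=82
- option 1+option 4: length 7+3=10, value 34+40=74
- option 2+option 4: length 8+3=11, value 21+40=61
Best: 88 score.

88 score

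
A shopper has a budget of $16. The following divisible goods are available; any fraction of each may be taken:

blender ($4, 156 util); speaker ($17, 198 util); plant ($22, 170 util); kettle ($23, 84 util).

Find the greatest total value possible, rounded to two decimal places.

295.76

Take in order of value per unit:
- blender (156/4 per unit): all 4 → value 156, running total 156.00
- speaker (198/17 per unit): 12 of 17 → value 12×198/17 = 139.7647, running total 295.76
Total 295.76.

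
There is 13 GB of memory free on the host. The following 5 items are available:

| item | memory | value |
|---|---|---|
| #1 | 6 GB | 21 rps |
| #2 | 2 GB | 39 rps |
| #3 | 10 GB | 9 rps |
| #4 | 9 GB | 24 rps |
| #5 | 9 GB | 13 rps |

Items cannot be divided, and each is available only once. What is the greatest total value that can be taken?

63 rps

This is a 0/1 knapsack; check combinations near the capacity.
- #2+#4: memory 2+9=11, value 39+24=63
- #1+#2: memory 6+2=8, value 21+39=60
- #2+#5: memory 2+9=11, value 39+13=52
Best: 63 rps.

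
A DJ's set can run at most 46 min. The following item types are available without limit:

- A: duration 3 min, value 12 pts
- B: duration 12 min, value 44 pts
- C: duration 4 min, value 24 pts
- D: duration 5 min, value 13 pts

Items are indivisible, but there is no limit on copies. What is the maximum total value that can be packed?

264 pts

Best value-per-unit is C at 24/4; filling with it alone gives 11×24 = 264.
Optimal mix: 2×A + 10×C → duration 46, value 264.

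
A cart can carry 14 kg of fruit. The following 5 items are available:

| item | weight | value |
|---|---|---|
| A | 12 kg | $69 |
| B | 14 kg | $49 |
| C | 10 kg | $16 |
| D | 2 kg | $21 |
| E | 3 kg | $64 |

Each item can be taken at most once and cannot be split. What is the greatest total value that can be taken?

Check high-value combinations within 14 kg:
- A+D: weight 12+2=14, value 69+21=90
- D+E: weight 2+3=5, value 21+64=85
- C+E: weight 10+3=13, value 16+64=80
- A: weight 12, value 69
Best: $90.

$90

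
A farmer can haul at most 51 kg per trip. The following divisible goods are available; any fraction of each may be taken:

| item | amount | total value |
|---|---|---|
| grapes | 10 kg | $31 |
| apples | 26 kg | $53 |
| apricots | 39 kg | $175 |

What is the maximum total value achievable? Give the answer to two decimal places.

Take in order of value per unit:
- apricots (175/39 per unit): all 39 → value 175, running total 175.00
- grapes (31/10 per unit): all 10 → value 31, running total 206.00
- apples (53/26 per unit): 2 of 26 → value 2×53/26 = 4.0769, running total 210.08
Total 210.08.

210.08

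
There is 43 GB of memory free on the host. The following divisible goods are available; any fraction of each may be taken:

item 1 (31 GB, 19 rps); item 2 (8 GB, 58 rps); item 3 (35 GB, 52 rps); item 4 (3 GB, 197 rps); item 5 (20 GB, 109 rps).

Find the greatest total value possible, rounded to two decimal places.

Take in order of value per unit:
- item 4 (197/3 per unit): all 3 → value 197, running total 197.00
- item 2 (58/8 per unit): all 8 → value 58, running total 255.00
- item 5 (109/20 per unit): all 20 → value 109, running total 364.00
- item 3 (52/35 per unit): 12 of 35 → value 12×52/35 = 17.8286, running total 381.83
Total 381.83.

381.83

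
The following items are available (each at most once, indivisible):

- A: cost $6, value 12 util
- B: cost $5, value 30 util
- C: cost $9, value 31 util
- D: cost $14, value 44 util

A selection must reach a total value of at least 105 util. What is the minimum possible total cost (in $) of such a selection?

Subsets with value ≥ 105, sorted by total cost:
- B+C+D: cost 28, value 105
- A+B+C+D: cost 34, value 117
Minimum cost: 28 $.

28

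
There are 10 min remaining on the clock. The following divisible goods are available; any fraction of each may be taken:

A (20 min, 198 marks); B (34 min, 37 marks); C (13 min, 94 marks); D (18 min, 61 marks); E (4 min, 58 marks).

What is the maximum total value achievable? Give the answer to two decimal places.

Take in order of value per unit:
- E (58/4 per unit): all 4 → value 58, running total 58.00
- A (198/20 per unit): 6 of 20 → value 6×198/20 = 59.4000, running total 117.40
Total 117.40.

117.40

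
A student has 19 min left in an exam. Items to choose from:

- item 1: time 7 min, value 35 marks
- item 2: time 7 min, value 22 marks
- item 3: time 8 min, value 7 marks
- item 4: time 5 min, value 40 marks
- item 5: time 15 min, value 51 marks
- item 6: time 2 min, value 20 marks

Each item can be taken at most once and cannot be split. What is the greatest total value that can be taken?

This is a 0/1 knapsack; check combinations near the capacity.
- item 1+item 2+item 4: time 7+7+5=19, value 35+22+40=97
- item 1+item 4+item 6: time 7+5+2=14, value 35+40+20=95
- item 2+item 4+item 6: time 7+5+2=14, value 22+40+20=82
- item 1+item 2+item 6: time 7+7+2=16, value 35+22+20=77
Best: 97 marks.

97 marks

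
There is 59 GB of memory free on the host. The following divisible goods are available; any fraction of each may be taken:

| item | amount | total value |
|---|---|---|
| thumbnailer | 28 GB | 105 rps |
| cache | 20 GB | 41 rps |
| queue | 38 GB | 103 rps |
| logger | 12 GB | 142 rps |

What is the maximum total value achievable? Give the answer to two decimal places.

Take in order of value per unit:
- logger (142/12 per unit): all 12 → value 142, running total 142.00
- thumbnailer (105/28 per unit): all 28 → value 105, running total 247.00
- queue (103/38 per unit): 19 of 38 → value 19×103/38 = 51.5000, running total 298.50
Total 298.50.

298.50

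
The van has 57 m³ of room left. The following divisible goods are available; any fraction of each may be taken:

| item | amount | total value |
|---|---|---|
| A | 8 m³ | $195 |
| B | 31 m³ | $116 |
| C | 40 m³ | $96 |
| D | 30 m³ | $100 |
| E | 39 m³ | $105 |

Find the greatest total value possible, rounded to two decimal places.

Take in order of value per unit:
- A (195/8 per unit): all 8 → value 195, running total 195.00
- B (116/31 per unit): all 31 → value 116, running total 311.00
- D (100/30 per unit): 18 of 30 → value 18×100/30 = 60.0000, running total 371.00
Total 371.00.

371.00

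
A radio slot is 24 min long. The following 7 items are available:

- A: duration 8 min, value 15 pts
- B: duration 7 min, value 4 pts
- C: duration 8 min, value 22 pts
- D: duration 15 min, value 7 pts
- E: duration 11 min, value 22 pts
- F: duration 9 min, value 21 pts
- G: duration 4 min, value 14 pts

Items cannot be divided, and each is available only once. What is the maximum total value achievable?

58 pts

Check high-value combinations within 24 min:
- C+E+G: duration 8+11+4=23, value 22+22+14=58
- C+F+G: duration 8+9+4=21, value 22+21+14=57
- E+F+G: duration 11+9+4=24, value 22+21+14=57
Best: 58 pts.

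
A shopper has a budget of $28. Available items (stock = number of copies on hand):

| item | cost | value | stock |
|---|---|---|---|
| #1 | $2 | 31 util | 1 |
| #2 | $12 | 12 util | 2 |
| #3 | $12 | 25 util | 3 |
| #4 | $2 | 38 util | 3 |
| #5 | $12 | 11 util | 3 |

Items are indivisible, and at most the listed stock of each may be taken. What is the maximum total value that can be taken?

170 util

Best selections within cost 28 and stock limits:
- 1×#1 + 1×#3 + 3×#4: cost 20, value 170
- 1×#1 + 1×#2 + 3×#4: cost 20, value 157
Best: 170 util.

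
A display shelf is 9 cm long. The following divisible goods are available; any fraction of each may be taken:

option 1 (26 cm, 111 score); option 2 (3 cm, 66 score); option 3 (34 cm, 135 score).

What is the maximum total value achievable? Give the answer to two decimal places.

Take in order of value per unit:
- option 2 (66/3 per unit): all 3 → value 66, running total 66.00
- option 1 (111/26 per unit): 6 of 26 → value 6×111/26 = 25.6154, running total 91.62
Total 91.62.

91.62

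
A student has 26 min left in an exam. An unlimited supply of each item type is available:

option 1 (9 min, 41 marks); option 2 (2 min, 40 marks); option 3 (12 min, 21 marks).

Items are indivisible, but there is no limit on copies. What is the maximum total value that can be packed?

520 marks

Best value-per-unit is option 2 at 40/2, and filling with it alone uses time 13×2=26. No mix of the others beats 13×40 = 520.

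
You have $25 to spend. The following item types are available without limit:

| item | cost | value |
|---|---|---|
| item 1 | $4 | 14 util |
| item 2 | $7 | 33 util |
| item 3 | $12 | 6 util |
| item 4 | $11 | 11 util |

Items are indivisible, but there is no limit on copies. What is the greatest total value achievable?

Best value-per-unit is item 2 at 33/7; filling with it alone gives 3×33 = 99.
Optimal mix: 1×item 1 + 3×item 2 → cost 25, value 113.

113 util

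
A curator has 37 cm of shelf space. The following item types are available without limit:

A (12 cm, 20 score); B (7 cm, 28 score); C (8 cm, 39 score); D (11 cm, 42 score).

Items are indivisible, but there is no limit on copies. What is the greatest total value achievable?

Best value-per-unit is C at 39/8; filling with it alone gives 4×39 = 156.
Optimal mix: 3×B + 2×C → length 37, value 162.

162 score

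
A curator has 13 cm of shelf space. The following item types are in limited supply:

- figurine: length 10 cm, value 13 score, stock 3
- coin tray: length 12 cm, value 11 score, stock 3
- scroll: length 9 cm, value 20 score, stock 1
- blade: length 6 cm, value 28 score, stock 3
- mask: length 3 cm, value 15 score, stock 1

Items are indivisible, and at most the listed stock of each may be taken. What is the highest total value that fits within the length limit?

56 score

Best selections within length 13 and stock limits:
- 2×blade: length 12, value 56
- 1×blade + 1×mask: length 9, value 43
- 1×scroll + 1×mask: length 12, value 35
- 1×blade: length 6, value 28
Best: 56 score.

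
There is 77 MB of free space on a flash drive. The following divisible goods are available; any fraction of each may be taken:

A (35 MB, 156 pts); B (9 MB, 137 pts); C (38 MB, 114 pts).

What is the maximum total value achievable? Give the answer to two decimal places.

392.00

Take in order of value per unit:
- B (137/9 per unit): all 9 → value 137, running total 137.00
- A (156/35 per unit): all 35 → value 156, running total 293.00
- C (114/38 per unit): 33 of 38 → value 33×114/38 = 99.0000, running total 392.00
Total 392.00.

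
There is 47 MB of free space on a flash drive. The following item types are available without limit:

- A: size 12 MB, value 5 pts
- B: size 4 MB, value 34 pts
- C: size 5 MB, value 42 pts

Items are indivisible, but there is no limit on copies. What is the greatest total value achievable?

Best value-per-unit is B at 34/4; filling with it alone gives 11×34 = 374.
Optimal mix: 8×B + 3×C → size 47, value 398.

398 pts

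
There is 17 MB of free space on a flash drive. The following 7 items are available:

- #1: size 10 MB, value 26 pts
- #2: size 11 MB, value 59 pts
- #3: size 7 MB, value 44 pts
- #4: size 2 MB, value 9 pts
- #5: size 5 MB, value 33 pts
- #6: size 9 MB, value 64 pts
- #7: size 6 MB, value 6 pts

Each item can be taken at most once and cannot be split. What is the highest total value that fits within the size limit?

Check high-value combinations within 17 MB:
- #3+#6: size 7+9=16, value 44+64=108
- #4+#5+#6: size 2+5+9=16, value 9+33+64=106
- #5+#6: size 5+9=14, value 33+64=97
- #2+#5: size 11+5=16, value 59+33=92
- #3+#4+#5: size 7+2+5=14, value 44+9+33=86
Best: 108 pts.

108 pts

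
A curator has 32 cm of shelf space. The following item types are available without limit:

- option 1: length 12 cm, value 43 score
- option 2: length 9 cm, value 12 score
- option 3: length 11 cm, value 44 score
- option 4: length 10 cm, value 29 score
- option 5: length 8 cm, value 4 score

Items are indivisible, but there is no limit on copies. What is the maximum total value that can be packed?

Best value-per-unit is option 3 at 44/11; filling with it alone gives 2×44 = 88.
Optimal mix: 2×option 3 + 1×option 4 → length 32, value 117.

117 score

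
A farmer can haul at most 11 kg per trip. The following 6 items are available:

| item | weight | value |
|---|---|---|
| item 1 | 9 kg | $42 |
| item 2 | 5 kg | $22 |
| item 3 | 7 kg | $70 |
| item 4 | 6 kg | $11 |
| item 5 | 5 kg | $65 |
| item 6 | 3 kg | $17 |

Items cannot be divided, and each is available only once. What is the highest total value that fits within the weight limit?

This is a 0/1 knapsack; check combinations near the capacity.
- item 2+item 5: weight 5+5=10, value 22+65=87
- item 3+item 6: weight 7+3=10, value 70+17=87
- item 5+item 6: weight 5+3=8, value 65+17=82
Best: $87.

$87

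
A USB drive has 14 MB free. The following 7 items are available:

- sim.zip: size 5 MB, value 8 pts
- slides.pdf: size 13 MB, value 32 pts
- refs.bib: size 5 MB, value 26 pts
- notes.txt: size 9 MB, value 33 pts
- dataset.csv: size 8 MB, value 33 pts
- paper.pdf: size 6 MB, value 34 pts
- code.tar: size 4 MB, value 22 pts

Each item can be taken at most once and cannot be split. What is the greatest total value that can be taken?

67 pts

Check high-value combinations within 14 MB:
- dataset.csv+paper.pdf: size 8+6=14, value 33+34=67
- refs.bib+paper.pdf: size 5+6=11, value 26+34=60
- refs.bib+dataset.csv: size 5+8=13, value 26+33=59
- refs.bib+notes.txt: size 5+9=14, value 26+33=59
Best: 67 pts.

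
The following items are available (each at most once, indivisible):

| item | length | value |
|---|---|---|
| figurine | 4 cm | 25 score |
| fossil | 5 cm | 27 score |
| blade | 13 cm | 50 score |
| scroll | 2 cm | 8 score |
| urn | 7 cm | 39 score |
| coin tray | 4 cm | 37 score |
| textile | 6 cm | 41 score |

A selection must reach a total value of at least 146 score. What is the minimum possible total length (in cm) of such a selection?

Subsets with value ≥ 146, sorted by total length:
- figurine+scroll+urn+coin tray+textile: length 23, value 150
- fossil+scroll+urn+coin tray+textile: length 24, value 152
- figurine+fossil+urn+coin tray+textile: length 26, value 169
- figurine+blade+coin tray+textile: length 27, value 153
Minimum length: 23 cm.

23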